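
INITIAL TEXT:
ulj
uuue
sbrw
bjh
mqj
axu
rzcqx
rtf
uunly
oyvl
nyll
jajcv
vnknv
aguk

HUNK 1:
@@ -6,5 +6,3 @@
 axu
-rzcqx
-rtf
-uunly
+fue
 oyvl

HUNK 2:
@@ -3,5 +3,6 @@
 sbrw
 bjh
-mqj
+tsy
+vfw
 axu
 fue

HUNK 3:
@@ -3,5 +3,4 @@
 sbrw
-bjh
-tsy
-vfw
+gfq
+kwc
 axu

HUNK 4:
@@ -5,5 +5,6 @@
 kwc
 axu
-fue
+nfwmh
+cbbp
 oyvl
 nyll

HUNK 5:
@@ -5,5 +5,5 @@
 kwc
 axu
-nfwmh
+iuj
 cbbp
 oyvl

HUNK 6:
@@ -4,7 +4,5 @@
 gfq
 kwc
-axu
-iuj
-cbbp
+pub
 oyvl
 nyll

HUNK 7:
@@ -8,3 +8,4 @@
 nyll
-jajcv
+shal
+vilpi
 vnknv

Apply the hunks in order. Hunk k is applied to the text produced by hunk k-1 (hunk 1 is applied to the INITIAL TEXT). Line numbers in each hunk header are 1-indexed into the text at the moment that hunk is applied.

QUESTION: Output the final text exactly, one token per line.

Answer: ulj
uuue
sbrw
gfq
kwc
pub
oyvl
nyll
shal
vilpi
vnknv
aguk

Derivation:
Hunk 1: at line 6 remove [rzcqx,rtf,uunly] add [fue] -> 12 lines: ulj uuue sbrw bjh mqj axu fue oyvl nyll jajcv vnknv aguk
Hunk 2: at line 3 remove [mqj] add [tsy,vfw] -> 13 lines: ulj uuue sbrw bjh tsy vfw axu fue oyvl nyll jajcv vnknv aguk
Hunk 3: at line 3 remove [bjh,tsy,vfw] add [gfq,kwc] -> 12 lines: ulj uuue sbrw gfq kwc axu fue oyvl nyll jajcv vnknv aguk
Hunk 4: at line 5 remove [fue] add [nfwmh,cbbp] -> 13 lines: ulj uuue sbrw gfq kwc axu nfwmh cbbp oyvl nyll jajcv vnknv aguk
Hunk 5: at line 5 remove [nfwmh] add [iuj] -> 13 lines: ulj uuue sbrw gfq kwc axu iuj cbbp oyvl nyll jajcv vnknv aguk
Hunk 6: at line 4 remove [axu,iuj,cbbp] add [pub] -> 11 lines: ulj uuue sbrw gfq kwc pub oyvl nyll jajcv vnknv aguk
Hunk 7: at line 8 remove [jajcv] add [shal,vilpi] -> 12 lines: ulj uuue sbrw gfq kwc pub oyvl nyll shal vilpi vnknv aguk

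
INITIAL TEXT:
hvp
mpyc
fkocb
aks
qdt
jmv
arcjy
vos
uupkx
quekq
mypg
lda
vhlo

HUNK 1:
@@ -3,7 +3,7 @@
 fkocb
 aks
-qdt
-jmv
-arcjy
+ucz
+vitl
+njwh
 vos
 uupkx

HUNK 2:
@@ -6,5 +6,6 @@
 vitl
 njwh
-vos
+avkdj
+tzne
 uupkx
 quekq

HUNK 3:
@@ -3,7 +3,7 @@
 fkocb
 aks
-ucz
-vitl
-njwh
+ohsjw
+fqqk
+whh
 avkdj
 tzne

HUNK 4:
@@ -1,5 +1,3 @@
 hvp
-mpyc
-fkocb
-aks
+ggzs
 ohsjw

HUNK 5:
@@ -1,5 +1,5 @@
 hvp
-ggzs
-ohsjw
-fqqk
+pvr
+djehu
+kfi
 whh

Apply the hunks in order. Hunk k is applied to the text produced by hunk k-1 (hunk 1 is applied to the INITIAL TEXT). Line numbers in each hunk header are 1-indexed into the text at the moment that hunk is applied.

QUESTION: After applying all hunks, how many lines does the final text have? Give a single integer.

Hunk 1: at line 3 remove [qdt,jmv,arcjy] add [ucz,vitl,njwh] -> 13 lines: hvp mpyc fkocb aks ucz vitl njwh vos uupkx quekq mypg lda vhlo
Hunk 2: at line 6 remove [vos] add [avkdj,tzne] -> 14 lines: hvp mpyc fkocb aks ucz vitl njwh avkdj tzne uupkx quekq mypg lda vhlo
Hunk 3: at line 3 remove [ucz,vitl,njwh] add [ohsjw,fqqk,whh] -> 14 lines: hvp mpyc fkocb aks ohsjw fqqk whh avkdj tzne uupkx quekq mypg lda vhlo
Hunk 4: at line 1 remove [mpyc,fkocb,aks] add [ggzs] -> 12 lines: hvp ggzs ohsjw fqqk whh avkdj tzne uupkx quekq mypg lda vhlo
Hunk 5: at line 1 remove [ggzs,ohsjw,fqqk] add [pvr,djehu,kfi] -> 12 lines: hvp pvr djehu kfi whh avkdj tzne uupkx quekq mypg lda vhlo
Final line count: 12

Answer: 12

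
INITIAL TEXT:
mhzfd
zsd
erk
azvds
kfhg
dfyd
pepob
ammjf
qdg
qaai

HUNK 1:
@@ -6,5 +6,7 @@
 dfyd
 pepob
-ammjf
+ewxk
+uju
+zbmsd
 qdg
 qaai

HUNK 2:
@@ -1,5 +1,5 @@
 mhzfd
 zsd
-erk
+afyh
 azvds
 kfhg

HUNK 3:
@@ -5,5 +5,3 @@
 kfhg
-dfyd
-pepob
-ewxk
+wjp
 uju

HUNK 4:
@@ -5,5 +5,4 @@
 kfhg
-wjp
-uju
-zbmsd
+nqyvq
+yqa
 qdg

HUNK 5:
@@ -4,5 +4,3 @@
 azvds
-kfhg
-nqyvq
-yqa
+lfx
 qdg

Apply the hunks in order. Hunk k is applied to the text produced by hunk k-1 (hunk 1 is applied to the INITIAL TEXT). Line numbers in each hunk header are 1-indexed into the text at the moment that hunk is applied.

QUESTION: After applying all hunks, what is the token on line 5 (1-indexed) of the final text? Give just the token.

Answer: lfx

Derivation:
Hunk 1: at line 6 remove [ammjf] add [ewxk,uju,zbmsd] -> 12 lines: mhzfd zsd erk azvds kfhg dfyd pepob ewxk uju zbmsd qdg qaai
Hunk 2: at line 1 remove [erk] add [afyh] -> 12 lines: mhzfd zsd afyh azvds kfhg dfyd pepob ewxk uju zbmsd qdg qaai
Hunk 3: at line 5 remove [dfyd,pepob,ewxk] add [wjp] -> 10 lines: mhzfd zsd afyh azvds kfhg wjp uju zbmsd qdg qaai
Hunk 4: at line 5 remove [wjp,uju,zbmsd] add [nqyvq,yqa] -> 9 lines: mhzfd zsd afyh azvds kfhg nqyvq yqa qdg qaai
Hunk 5: at line 4 remove [kfhg,nqyvq,yqa] add [lfx] -> 7 lines: mhzfd zsd afyh azvds lfx qdg qaai
Final line 5: lfx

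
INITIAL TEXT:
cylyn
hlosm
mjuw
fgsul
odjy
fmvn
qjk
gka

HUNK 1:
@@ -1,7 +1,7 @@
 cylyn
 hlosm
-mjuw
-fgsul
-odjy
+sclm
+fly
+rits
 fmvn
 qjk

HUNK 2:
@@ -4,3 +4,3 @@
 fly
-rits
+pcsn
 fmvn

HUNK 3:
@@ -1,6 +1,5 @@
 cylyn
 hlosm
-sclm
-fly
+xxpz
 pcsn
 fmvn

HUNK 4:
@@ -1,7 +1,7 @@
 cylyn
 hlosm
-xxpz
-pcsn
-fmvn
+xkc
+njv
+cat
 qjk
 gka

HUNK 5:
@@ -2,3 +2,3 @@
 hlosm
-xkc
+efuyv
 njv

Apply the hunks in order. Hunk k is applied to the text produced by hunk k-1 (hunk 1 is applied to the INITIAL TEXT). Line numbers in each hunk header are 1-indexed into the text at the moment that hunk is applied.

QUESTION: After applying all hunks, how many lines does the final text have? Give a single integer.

Answer: 7

Derivation:
Hunk 1: at line 1 remove [mjuw,fgsul,odjy] add [sclm,fly,rits] -> 8 lines: cylyn hlosm sclm fly rits fmvn qjk gka
Hunk 2: at line 4 remove [rits] add [pcsn] -> 8 lines: cylyn hlosm sclm fly pcsn fmvn qjk gka
Hunk 3: at line 1 remove [sclm,fly] add [xxpz] -> 7 lines: cylyn hlosm xxpz pcsn fmvn qjk gka
Hunk 4: at line 1 remove [xxpz,pcsn,fmvn] add [xkc,njv,cat] -> 7 lines: cylyn hlosm xkc njv cat qjk gka
Hunk 5: at line 2 remove [xkc] add [efuyv] -> 7 lines: cylyn hlosm efuyv njv cat qjk gka
Final line count: 7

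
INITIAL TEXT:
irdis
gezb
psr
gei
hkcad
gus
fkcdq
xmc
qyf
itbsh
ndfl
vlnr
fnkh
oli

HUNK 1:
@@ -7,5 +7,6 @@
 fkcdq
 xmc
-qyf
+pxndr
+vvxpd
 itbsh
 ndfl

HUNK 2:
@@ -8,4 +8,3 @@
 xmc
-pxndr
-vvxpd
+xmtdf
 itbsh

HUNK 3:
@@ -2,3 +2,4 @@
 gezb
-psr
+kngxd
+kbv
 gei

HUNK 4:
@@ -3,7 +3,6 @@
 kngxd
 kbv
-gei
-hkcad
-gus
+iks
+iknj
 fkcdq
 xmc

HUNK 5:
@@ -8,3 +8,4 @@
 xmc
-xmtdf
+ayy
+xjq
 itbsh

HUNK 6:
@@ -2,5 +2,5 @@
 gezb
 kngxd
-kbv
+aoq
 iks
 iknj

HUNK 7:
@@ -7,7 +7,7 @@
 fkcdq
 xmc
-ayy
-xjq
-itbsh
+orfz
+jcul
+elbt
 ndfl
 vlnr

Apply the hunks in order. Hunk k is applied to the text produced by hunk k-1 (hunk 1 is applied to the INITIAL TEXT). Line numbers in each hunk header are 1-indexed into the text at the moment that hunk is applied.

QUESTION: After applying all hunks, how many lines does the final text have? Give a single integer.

Answer: 15

Derivation:
Hunk 1: at line 7 remove [qyf] add [pxndr,vvxpd] -> 15 lines: irdis gezb psr gei hkcad gus fkcdq xmc pxndr vvxpd itbsh ndfl vlnr fnkh oli
Hunk 2: at line 8 remove [pxndr,vvxpd] add [xmtdf] -> 14 lines: irdis gezb psr gei hkcad gus fkcdq xmc xmtdf itbsh ndfl vlnr fnkh oli
Hunk 3: at line 2 remove [psr] add [kngxd,kbv] -> 15 lines: irdis gezb kngxd kbv gei hkcad gus fkcdq xmc xmtdf itbsh ndfl vlnr fnkh oli
Hunk 4: at line 3 remove [gei,hkcad,gus] add [iks,iknj] -> 14 lines: irdis gezb kngxd kbv iks iknj fkcdq xmc xmtdf itbsh ndfl vlnr fnkh oli
Hunk 5: at line 8 remove [xmtdf] add [ayy,xjq] -> 15 lines: irdis gezb kngxd kbv iks iknj fkcdq xmc ayy xjq itbsh ndfl vlnr fnkh oli
Hunk 6: at line 2 remove [kbv] add [aoq] -> 15 lines: irdis gezb kngxd aoq iks iknj fkcdq xmc ayy xjq itbsh ndfl vlnr fnkh oli
Hunk 7: at line 7 remove [ayy,xjq,itbsh] add [orfz,jcul,elbt] -> 15 lines: irdis gezb kngxd aoq iks iknj fkcdq xmc orfz jcul elbt ndfl vlnr fnkh oli
Final line count: 15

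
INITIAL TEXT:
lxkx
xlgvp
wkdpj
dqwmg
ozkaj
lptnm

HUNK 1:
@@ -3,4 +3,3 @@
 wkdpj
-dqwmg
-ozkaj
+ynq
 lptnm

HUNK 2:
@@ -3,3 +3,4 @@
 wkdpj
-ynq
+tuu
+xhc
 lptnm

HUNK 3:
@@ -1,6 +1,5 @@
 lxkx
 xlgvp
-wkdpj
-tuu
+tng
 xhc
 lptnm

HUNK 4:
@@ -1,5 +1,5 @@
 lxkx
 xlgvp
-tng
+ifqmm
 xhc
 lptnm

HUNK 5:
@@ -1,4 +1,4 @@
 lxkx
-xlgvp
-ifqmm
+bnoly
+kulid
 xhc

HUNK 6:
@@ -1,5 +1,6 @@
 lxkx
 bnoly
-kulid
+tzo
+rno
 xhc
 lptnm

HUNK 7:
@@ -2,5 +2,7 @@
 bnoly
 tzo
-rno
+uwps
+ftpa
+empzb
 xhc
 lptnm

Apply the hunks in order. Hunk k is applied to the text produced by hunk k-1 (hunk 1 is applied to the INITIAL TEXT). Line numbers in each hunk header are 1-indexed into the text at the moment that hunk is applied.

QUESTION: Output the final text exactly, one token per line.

Answer: lxkx
bnoly
tzo
uwps
ftpa
empzb
xhc
lptnm

Derivation:
Hunk 1: at line 3 remove [dqwmg,ozkaj] add [ynq] -> 5 lines: lxkx xlgvp wkdpj ynq lptnm
Hunk 2: at line 3 remove [ynq] add [tuu,xhc] -> 6 lines: lxkx xlgvp wkdpj tuu xhc lptnm
Hunk 3: at line 1 remove [wkdpj,tuu] add [tng] -> 5 lines: lxkx xlgvp tng xhc lptnm
Hunk 4: at line 1 remove [tng] add [ifqmm] -> 5 lines: lxkx xlgvp ifqmm xhc lptnm
Hunk 5: at line 1 remove [xlgvp,ifqmm] add [bnoly,kulid] -> 5 lines: lxkx bnoly kulid xhc lptnm
Hunk 6: at line 1 remove [kulid] add [tzo,rno] -> 6 lines: lxkx bnoly tzo rno xhc lptnm
Hunk 7: at line 2 remove [rno] add [uwps,ftpa,empzb] -> 8 lines: lxkx bnoly tzo uwps ftpa empzb xhc lptnm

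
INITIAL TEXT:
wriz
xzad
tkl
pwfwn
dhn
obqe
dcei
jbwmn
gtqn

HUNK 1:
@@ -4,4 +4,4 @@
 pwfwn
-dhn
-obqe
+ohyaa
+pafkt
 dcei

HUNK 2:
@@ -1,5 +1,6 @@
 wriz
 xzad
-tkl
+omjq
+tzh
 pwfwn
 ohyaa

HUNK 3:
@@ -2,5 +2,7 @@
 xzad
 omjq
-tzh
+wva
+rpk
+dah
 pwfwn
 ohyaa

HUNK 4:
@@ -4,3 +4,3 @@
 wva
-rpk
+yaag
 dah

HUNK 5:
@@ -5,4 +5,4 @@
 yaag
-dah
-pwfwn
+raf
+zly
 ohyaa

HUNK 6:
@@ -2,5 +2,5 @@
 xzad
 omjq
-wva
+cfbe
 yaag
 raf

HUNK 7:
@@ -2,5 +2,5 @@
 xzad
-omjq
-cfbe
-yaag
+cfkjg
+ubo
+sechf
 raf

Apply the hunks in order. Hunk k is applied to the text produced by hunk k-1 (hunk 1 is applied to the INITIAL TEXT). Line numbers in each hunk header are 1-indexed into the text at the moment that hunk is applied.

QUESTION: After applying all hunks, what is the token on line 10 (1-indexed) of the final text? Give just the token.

Answer: dcei

Derivation:
Hunk 1: at line 4 remove [dhn,obqe] add [ohyaa,pafkt] -> 9 lines: wriz xzad tkl pwfwn ohyaa pafkt dcei jbwmn gtqn
Hunk 2: at line 1 remove [tkl] add [omjq,tzh] -> 10 lines: wriz xzad omjq tzh pwfwn ohyaa pafkt dcei jbwmn gtqn
Hunk 3: at line 2 remove [tzh] add [wva,rpk,dah] -> 12 lines: wriz xzad omjq wva rpk dah pwfwn ohyaa pafkt dcei jbwmn gtqn
Hunk 4: at line 4 remove [rpk] add [yaag] -> 12 lines: wriz xzad omjq wva yaag dah pwfwn ohyaa pafkt dcei jbwmn gtqn
Hunk 5: at line 5 remove [dah,pwfwn] add [raf,zly] -> 12 lines: wriz xzad omjq wva yaag raf zly ohyaa pafkt dcei jbwmn gtqn
Hunk 6: at line 2 remove [wva] add [cfbe] -> 12 lines: wriz xzad omjq cfbe yaag raf zly ohyaa pafkt dcei jbwmn gtqn
Hunk 7: at line 2 remove [omjq,cfbe,yaag] add [cfkjg,ubo,sechf] -> 12 lines: wriz xzad cfkjg ubo sechf raf zly ohyaa pafkt dcei jbwmn gtqn
Final line 10: dcei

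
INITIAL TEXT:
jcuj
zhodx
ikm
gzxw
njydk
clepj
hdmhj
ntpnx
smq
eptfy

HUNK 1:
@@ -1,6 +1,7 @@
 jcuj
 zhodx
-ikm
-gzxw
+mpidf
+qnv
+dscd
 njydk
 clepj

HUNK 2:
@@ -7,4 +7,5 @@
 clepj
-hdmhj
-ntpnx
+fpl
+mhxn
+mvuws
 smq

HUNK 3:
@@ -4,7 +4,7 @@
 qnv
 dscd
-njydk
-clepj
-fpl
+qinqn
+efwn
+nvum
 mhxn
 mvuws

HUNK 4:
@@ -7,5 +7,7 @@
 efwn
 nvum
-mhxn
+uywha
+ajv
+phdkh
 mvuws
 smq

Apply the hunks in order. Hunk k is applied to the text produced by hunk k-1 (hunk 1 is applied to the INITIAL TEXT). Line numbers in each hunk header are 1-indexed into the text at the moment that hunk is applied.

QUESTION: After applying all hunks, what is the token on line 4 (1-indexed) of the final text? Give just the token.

Hunk 1: at line 1 remove [ikm,gzxw] add [mpidf,qnv,dscd] -> 11 lines: jcuj zhodx mpidf qnv dscd njydk clepj hdmhj ntpnx smq eptfy
Hunk 2: at line 7 remove [hdmhj,ntpnx] add [fpl,mhxn,mvuws] -> 12 lines: jcuj zhodx mpidf qnv dscd njydk clepj fpl mhxn mvuws smq eptfy
Hunk 3: at line 4 remove [njydk,clepj,fpl] add [qinqn,efwn,nvum] -> 12 lines: jcuj zhodx mpidf qnv dscd qinqn efwn nvum mhxn mvuws smq eptfy
Hunk 4: at line 7 remove [mhxn] add [uywha,ajv,phdkh] -> 14 lines: jcuj zhodx mpidf qnv dscd qinqn efwn nvum uywha ajv phdkh mvuws smq eptfy
Final line 4: qnv

Answer: qnv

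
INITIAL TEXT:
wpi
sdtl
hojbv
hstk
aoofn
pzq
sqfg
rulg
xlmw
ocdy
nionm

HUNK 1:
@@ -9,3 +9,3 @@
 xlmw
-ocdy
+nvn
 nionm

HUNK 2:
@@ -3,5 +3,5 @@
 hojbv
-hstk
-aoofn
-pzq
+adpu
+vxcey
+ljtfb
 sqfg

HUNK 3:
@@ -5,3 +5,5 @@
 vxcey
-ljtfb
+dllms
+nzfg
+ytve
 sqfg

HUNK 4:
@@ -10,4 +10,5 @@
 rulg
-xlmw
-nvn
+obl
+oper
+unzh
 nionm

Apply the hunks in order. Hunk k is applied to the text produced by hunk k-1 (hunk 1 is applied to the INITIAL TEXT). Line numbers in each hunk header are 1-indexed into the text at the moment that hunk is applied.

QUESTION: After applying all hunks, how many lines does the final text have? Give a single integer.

Answer: 14

Derivation:
Hunk 1: at line 9 remove [ocdy] add [nvn] -> 11 lines: wpi sdtl hojbv hstk aoofn pzq sqfg rulg xlmw nvn nionm
Hunk 2: at line 3 remove [hstk,aoofn,pzq] add [adpu,vxcey,ljtfb] -> 11 lines: wpi sdtl hojbv adpu vxcey ljtfb sqfg rulg xlmw nvn nionm
Hunk 3: at line 5 remove [ljtfb] add [dllms,nzfg,ytve] -> 13 lines: wpi sdtl hojbv adpu vxcey dllms nzfg ytve sqfg rulg xlmw nvn nionm
Hunk 4: at line 10 remove [xlmw,nvn] add [obl,oper,unzh] -> 14 lines: wpi sdtl hojbv adpu vxcey dllms nzfg ytve sqfg rulg obl oper unzh nionm
Final line count: 14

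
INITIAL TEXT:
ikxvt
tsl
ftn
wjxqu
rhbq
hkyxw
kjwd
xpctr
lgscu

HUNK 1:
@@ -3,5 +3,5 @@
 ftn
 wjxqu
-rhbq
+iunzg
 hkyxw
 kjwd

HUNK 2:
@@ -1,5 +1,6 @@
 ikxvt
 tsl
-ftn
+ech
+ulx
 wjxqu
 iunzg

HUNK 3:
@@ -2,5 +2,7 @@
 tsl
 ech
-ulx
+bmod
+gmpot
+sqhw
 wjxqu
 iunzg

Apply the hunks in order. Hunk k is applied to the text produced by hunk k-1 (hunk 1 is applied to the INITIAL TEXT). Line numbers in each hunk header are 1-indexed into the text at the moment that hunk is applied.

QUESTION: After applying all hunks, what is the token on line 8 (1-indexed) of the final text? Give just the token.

Hunk 1: at line 3 remove [rhbq] add [iunzg] -> 9 lines: ikxvt tsl ftn wjxqu iunzg hkyxw kjwd xpctr lgscu
Hunk 2: at line 1 remove [ftn] add [ech,ulx] -> 10 lines: ikxvt tsl ech ulx wjxqu iunzg hkyxw kjwd xpctr lgscu
Hunk 3: at line 2 remove [ulx] add [bmod,gmpot,sqhw] -> 12 lines: ikxvt tsl ech bmod gmpot sqhw wjxqu iunzg hkyxw kjwd xpctr lgscu
Final line 8: iunzg

Answer: iunzg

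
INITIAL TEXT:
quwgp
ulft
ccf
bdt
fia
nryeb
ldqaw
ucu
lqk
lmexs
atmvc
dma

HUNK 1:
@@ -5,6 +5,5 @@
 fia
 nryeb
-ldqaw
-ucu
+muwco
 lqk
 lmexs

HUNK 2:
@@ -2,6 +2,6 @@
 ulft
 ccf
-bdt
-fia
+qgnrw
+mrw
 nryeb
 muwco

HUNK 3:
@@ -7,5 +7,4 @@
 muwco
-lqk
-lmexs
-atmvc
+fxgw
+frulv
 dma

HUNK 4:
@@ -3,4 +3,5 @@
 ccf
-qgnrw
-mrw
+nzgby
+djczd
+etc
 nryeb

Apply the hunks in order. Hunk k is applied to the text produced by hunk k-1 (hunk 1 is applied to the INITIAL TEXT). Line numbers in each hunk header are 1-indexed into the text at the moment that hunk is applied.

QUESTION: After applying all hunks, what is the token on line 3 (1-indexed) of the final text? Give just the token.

Hunk 1: at line 5 remove [ldqaw,ucu] add [muwco] -> 11 lines: quwgp ulft ccf bdt fia nryeb muwco lqk lmexs atmvc dma
Hunk 2: at line 2 remove [bdt,fia] add [qgnrw,mrw] -> 11 lines: quwgp ulft ccf qgnrw mrw nryeb muwco lqk lmexs atmvc dma
Hunk 3: at line 7 remove [lqk,lmexs,atmvc] add [fxgw,frulv] -> 10 lines: quwgp ulft ccf qgnrw mrw nryeb muwco fxgw frulv dma
Hunk 4: at line 3 remove [qgnrw,mrw] add [nzgby,djczd,etc] -> 11 lines: quwgp ulft ccf nzgby djczd etc nryeb muwco fxgw frulv dma
Final line 3: ccf

Answer: ccf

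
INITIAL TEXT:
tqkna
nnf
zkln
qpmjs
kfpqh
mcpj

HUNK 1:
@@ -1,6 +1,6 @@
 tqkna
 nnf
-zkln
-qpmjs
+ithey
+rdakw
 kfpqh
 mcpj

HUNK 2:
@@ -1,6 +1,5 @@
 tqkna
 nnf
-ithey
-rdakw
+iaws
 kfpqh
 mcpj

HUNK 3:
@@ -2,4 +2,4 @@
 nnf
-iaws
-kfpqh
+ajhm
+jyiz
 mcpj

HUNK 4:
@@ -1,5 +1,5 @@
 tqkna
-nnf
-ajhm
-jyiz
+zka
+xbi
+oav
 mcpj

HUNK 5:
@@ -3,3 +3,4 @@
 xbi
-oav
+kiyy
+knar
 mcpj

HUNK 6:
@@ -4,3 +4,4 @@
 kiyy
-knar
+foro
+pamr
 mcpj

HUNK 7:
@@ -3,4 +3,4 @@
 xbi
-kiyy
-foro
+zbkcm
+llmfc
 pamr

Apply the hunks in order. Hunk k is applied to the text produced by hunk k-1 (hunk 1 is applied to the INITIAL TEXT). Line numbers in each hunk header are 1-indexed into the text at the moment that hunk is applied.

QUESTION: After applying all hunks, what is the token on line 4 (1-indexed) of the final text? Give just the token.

Hunk 1: at line 1 remove [zkln,qpmjs] add [ithey,rdakw] -> 6 lines: tqkna nnf ithey rdakw kfpqh mcpj
Hunk 2: at line 1 remove [ithey,rdakw] add [iaws] -> 5 lines: tqkna nnf iaws kfpqh mcpj
Hunk 3: at line 2 remove [iaws,kfpqh] add [ajhm,jyiz] -> 5 lines: tqkna nnf ajhm jyiz mcpj
Hunk 4: at line 1 remove [nnf,ajhm,jyiz] add [zka,xbi,oav] -> 5 lines: tqkna zka xbi oav mcpj
Hunk 5: at line 3 remove [oav] add [kiyy,knar] -> 6 lines: tqkna zka xbi kiyy knar mcpj
Hunk 6: at line 4 remove [knar] add [foro,pamr] -> 7 lines: tqkna zka xbi kiyy foro pamr mcpj
Hunk 7: at line 3 remove [kiyy,foro] add [zbkcm,llmfc] -> 7 lines: tqkna zka xbi zbkcm llmfc pamr mcpj
Final line 4: zbkcm

Answer: zbkcm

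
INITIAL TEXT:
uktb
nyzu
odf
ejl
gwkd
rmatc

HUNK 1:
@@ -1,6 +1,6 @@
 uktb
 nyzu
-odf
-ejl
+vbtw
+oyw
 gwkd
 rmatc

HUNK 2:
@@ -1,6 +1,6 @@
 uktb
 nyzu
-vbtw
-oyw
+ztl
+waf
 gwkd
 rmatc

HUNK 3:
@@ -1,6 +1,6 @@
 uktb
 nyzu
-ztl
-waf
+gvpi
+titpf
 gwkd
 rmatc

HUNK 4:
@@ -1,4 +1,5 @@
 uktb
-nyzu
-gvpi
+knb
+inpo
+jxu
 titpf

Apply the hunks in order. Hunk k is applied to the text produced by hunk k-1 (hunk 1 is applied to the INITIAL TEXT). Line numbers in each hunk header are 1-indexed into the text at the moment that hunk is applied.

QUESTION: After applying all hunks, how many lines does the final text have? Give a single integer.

Answer: 7

Derivation:
Hunk 1: at line 1 remove [odf,ejl] add [vbtw,oyw] -> 6 lines: uktb nyzu vbtw oyw gwkd rmatc
Hunk 2: at line 1 remove [vbtw,oyw] add [ztl,waf] -> 6 lines: uktb nyzu ztl waf gwkd rmatc
Hunk 3: at line 1 remove [ztl,waf] add [gvpi,titpf] -> 6 lines: uktb nyzu gvpi titpf gwkd rmatc
Hunk 4: at line 1 remove [nyzu,gvpi] add [knb,inpo,jxu] -> 7 lines: uktb knb inpo jxu titpf gwkd rmatc
Final line count: 7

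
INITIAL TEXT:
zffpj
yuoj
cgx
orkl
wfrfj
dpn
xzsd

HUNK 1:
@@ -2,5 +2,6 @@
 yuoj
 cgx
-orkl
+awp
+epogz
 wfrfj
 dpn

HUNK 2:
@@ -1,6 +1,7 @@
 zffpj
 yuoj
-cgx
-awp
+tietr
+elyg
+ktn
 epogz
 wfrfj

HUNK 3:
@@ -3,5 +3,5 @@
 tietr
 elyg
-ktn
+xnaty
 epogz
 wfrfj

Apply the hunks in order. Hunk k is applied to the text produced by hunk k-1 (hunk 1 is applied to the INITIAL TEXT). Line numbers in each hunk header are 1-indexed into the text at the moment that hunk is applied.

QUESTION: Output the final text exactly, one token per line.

Hunk 1: at line 2 remove [orkl] add [awp,epogz] -> 8 lines: zffpj yuoj cgx awp epogz wfrfj dpn xzsd
Hunk 2: at line 1 remove [cgx,awp] add [tietr,elyg,ktn] -> 9 lines: zffpj yuoj tietr elyg ktn epogz wfrfj dpn xzsd
Hunk 3: at line 3 remove [ktn] add [xnaty] -> 9 lines: zffpj yuoj tietr elyg xnaty epogz wfrfj dpn xzsd

Answer: zffpj
yuoj
tietr
elyg
xnaty
epogz
wfrfj
dpn
xzsd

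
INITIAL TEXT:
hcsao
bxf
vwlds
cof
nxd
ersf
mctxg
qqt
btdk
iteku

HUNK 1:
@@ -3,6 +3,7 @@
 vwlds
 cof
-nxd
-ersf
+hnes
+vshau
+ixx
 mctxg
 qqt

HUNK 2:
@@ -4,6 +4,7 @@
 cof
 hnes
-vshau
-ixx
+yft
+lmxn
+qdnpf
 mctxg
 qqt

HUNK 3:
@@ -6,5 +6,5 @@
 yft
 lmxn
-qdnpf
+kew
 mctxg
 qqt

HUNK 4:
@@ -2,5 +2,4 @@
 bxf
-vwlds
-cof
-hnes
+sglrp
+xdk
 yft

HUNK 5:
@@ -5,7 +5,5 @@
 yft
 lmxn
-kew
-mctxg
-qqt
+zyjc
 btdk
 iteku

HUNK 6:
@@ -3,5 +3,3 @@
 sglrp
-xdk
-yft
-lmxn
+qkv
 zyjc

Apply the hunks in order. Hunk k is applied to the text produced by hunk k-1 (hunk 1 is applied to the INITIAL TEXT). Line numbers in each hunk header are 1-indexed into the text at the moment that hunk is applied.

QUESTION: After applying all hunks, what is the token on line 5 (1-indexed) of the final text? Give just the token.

Answer: zyjc

Derivation:
Hunk 1: at line 3 remove [nxd,ersf] add [hnes,vshau,ixx] -> 11 lines: hcsao bxf vwlds cof hnes vshau ixx mctxg qqt btdk iteku
Hunk 2: at line 4 remove [vshau,ixx] add [yft,lmxn,qdnpf] -> 12 lines: hcsao bxf vwlds cof hnes yft lmxn qdnpf mctxg qqt btdk iteku
Hunk 3: at line 6 remove [qdnpf] add [kew] -> 12 lines: hcsao bxf vwlds cof hnes yft lmxn kew mctxg qqt btdk iteku
Hunk 4: at line 2 remove [vwlds,cof,hnes] add [sglrp,xdk] -> 11 lines: hcsao bxf sglrp xdk yft lmxn kew mctxg qqt btdk iteku
Hunk 5: at line 5 remove [kew,mctxg,qqt] add [zyjc] -> 9 lines: hcsao bxf sglrp xdk yft lmxn zyjc btdk iteku
Hunk 6: at line 3 remove [xdk,yft,lmxn] add [qkv] -> 7 lines: hcsao bxf sglrp qkv zyjc btdk iteku
Final line 5: zyjc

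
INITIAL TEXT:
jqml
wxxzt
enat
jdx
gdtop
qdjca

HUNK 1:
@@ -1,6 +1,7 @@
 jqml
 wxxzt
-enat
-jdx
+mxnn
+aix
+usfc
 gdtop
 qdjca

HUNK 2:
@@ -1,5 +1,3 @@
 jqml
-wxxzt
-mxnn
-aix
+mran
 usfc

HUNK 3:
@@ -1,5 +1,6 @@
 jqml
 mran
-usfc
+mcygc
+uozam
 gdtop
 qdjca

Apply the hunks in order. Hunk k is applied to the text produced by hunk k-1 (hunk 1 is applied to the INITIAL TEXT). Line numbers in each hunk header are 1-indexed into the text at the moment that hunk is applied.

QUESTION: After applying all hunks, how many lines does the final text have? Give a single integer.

Hunk 1: at line 1 remove [enat,jdx] add [mxnn,aix,usfc] -> 7 lines: jqml wxxzt mxnn aix usfc gdtop qdjca
Hunk 2: at line 1 remove [wxxzt,mxnn,aix] add [mran] -> 5 lines: jqml mran usfc gdtop qdjca
Hunk 3: at line 1 remove [usfc] add [mcygc,uozam] -> 6 lines: jqml mran mcygc uozam gdtop qdjca
Final line count: 6

Answer: 6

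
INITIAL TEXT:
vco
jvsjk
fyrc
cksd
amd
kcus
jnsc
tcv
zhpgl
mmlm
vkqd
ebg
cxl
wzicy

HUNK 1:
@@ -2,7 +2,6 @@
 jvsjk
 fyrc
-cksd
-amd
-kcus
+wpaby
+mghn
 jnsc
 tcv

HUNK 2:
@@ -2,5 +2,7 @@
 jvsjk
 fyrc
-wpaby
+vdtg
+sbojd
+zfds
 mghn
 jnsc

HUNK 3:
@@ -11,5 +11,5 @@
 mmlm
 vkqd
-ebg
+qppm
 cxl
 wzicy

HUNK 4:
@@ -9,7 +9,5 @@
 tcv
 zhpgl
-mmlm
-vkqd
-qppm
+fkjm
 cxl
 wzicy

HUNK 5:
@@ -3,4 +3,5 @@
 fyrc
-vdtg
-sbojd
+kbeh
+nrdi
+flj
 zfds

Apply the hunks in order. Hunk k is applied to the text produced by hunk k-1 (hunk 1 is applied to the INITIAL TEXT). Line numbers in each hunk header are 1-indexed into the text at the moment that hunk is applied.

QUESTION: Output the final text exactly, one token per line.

Answer: vco
jvsjk
fyrc
kbeh
nrdi
flj
zfds
mghn
jnsc
tcv
zhpgl
fkjm
cxl
wzicy

Derivation:
Hunk 1: at line 2 remove [cksd,amd,kcus] add [wpaby,mghn] -> 13 lines: vco jvsjk fyrc wpaby mghn jnsc tcv zhpgl mmlm vkqd ebg cxl wzicy
Hunk 2: at line 2 remove [wpaby] add [vdtg,sbojd,zfds] -> 15 lines: vco jvsjk fyrc vdtg sbojd zfds mghn jnsc tcv zhpgl mmlm vkqd ebg cxl wzicy
Hunk 3: at line 11 remove [ebg] add [qppm] -> 15 lines: vco jvsjk fyrc vdtg sbojd zfds mghn jnsc tcv zhpgl mmlm vkqd qppm cxl wzicy
Hunk 4: at line 9 remove [mmlm,vkqd,qppm] add [fkjm] -> 13 lines: vco jvsjk fyrc vdtg sbojd zfds mghn jnsc tcv zhpgl fkjm cxl wzicy
Hunk 5: at line 3 remove [vdtg,sbojd] add [kbeh,nrdi,flj] -> 14 lines: vco jvsjk fyrc kbeh nrdi flj zfds mghn jnsc tcv zhpgl fkjm cxl wzicy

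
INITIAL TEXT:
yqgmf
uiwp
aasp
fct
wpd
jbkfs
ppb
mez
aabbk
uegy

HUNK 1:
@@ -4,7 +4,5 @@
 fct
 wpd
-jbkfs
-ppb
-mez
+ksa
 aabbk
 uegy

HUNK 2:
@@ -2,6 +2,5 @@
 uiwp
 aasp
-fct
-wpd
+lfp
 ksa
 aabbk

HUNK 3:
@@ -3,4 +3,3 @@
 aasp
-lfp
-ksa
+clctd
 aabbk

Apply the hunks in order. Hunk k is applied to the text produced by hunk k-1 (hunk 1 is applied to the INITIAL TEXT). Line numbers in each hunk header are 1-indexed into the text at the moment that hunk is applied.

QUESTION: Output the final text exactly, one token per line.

Hunk 1: at line 4 remove [jbkfs,ppb,mez] add [ksa] -> 8 lines: yqgmf uiwp aasp fct wpd ksa aabbk uegy
Hunk 2: at line 2 remove [fct,wpd] add [lfp] -> 7 lines: yqgmf uiwp aasp lfp ksa aabbk uegy
Hunk 3: at line 3 remove [lfp,ksa] add [clctd] -> 6 lines: yqgmf uiwp aasp clctd aabbk uegy

Answer: yqgmf
uiwp
aasp
clctd
aabbk
uegy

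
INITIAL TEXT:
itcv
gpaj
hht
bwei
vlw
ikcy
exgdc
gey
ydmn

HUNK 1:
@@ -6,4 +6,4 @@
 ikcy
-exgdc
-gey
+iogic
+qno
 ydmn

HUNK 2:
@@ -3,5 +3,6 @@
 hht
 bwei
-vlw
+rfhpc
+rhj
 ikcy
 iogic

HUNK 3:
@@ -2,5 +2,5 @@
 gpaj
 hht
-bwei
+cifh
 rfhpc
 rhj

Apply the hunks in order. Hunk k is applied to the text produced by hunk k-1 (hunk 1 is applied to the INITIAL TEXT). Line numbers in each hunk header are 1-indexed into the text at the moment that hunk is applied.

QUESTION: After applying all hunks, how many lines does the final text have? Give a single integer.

Answer: 10

Derivation:
Hunk 1: at line 6 remove [exgdc,gey] add [iogic,qno] -> 9 lines: itcv gpaj hht bwei vlw ikcy iogic qno ydmn
Hunk 2: at line 3 remove [vlw] add [rfhpc,rhj] -> 10 lines: itcv gpaj hht bwei rfhpc rhj ikcy iogic qno ydmn
Hunk 3: at line 2 remove [bwei] add [cifh] -> 10 lines: itcv gpaj hht cifh rfhpc rhj ikcy iogic qno ydmn
Final line count: 10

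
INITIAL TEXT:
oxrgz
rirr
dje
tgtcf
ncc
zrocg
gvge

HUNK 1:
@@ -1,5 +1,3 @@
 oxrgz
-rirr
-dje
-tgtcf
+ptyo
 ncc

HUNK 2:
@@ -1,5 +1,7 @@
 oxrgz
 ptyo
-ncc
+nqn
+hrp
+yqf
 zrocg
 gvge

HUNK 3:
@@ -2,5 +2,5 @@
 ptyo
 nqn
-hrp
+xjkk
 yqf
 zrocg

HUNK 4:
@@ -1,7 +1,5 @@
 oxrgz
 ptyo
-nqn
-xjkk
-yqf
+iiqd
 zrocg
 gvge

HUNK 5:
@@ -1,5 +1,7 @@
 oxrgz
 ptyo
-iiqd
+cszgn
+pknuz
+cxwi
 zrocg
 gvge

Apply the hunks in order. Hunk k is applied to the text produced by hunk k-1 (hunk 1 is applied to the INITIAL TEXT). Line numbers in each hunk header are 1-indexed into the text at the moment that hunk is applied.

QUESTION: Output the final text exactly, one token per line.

Hunk 1: at line 1 remove [rirr,dje,tgtcf] add [ptyo] -> 5 lines: oxrgz ptyo ncc zrocg gvge
Hunk 2: at line 1 remove [ncc] add [nqn,hrp,yqf] -> 7 lines: oxrgz ptyo nqn hrp yqf zrocg gvge
Hunk 3: at line 2 remove [hrp] add [xjkk] -> 7 lines: oxrgz ptyo nqn xjkk yqf zrocg gvge
Hunk 4: at line 1 remove [nqn,xjkk,yqf] add [iiqd] -> 5 lines: oxrgz ptyo iiqd zrocg gvge
Hunk 5: at line 1 remove [iiqd] add [cszgn,pknuz,cxwi] -> 7 lines: oxrgz ptyo cszgn pknuz cxwi zrocg gvge

Answer: oxrgz
ptyo
cszgn
pknuz
cxwi
zrocg
gvge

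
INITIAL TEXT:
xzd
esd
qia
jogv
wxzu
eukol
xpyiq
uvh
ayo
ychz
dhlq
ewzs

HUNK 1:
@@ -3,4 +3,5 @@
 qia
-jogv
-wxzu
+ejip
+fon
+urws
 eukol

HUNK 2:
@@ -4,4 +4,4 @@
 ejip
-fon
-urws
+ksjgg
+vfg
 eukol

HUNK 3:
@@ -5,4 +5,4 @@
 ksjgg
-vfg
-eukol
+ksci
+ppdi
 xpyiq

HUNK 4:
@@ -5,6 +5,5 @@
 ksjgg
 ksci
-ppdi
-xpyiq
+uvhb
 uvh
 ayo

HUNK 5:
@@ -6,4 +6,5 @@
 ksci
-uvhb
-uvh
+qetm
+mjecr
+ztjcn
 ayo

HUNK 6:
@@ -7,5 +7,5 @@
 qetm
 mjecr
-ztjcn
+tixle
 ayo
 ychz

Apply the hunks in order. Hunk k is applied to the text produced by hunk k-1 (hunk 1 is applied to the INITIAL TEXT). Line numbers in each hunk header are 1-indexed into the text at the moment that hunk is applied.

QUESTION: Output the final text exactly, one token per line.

Answer: xzd
esd
qia
ejip
ksjgg
ksci
qetm
mjecr
tixle
ayo
ychz
dhlq
ewzs

Derivation:
Hunk 1: at line 3 remove [jogv,wxzu] add [ejip,fon,urws] -> 13 lines: xzd esd qia ejip fon urws eukol xpyiq uvh ayo ychz dhlq ewzs
Hunk 2: at line 4 remove [fon,urws] add [ksjgg,vfg] -> 13 lines: xzd esd qia ejip ksjgg vfg eukol xpyiq uvh ayo ychz dhlq ewzs
Hunk 3: at line 5 remove [vfg,eukol] add [ksci,ppdi] -> 13 lines: xzd esd qia ejip ksjgg ksci ppdi xpyiq uvh ayo ychz dhlq ewzs
Hunk 4: at line 5 remove [ppdi,xpyiq] add [uvhb] -> 12 lines: xzd esd qia ejip ksjgg ksci uvhb uvh ayo ychz dhlq ewzs
Hunk 5: at line 6 remove [uvhb,uvh] add [qetm,mjecr,ztjcn] -> 13 lines: xzd esd qia ejip ksjgg ksci qetm mjecr ztjcn ayo ychz dhlq ewzs
Hunk 6: at line 7 remove [ztjcn] add [tixle] -> 13 lines: xzd esd qia ejip ksjgg ksci qetm mjecr tixle ayo ychz dhlq ewzs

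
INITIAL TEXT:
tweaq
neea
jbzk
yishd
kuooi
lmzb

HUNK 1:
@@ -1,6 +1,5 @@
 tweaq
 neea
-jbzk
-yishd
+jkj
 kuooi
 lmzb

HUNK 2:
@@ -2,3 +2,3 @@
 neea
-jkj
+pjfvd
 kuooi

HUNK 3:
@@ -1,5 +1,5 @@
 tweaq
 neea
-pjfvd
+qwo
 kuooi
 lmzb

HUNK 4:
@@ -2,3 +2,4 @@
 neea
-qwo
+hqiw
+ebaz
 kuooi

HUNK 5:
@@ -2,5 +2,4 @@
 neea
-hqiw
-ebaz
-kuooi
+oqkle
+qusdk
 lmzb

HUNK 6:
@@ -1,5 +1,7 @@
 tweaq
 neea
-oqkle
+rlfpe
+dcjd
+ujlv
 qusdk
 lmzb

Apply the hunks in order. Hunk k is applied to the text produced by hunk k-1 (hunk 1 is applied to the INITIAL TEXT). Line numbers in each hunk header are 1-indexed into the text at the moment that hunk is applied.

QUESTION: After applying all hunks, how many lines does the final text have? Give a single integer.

Hunk 1: at line 1 remove [jbzk,yishd] add [jkj] -> 5 lines: tweaq neea jkj kuooi lmzb
Hunk 2: at line 2 remove [jkj] add [pjfvd] -> 5 lines: tweaq neea pjfvd kuooi lmzb
Hunk 3: at line 1 remove [pjfvd] add [qwo] -> 5 lines: tweaq neea qwo kuooi lmzb
Hunk 4: at line 2 remove [qwo] add [hqiw,ebaz] -> 6 lines: tweaq neea hqiw ebaz kuooi lmzb
Hunk 5: at line 2 remove [hqiw,ebaz,kuooi] add [oqkle,qusdk] -> 5 lines: tweaq neea oqkle qusdk lmzb
Hunk 6: at line 1 remove [oqkle] add [rlfpe,dcjd,ujlv] -> 7 lines: tweaq neea rlfpe dcjd ujlv qusdk lmzb
Final line count: 7

Answer: 7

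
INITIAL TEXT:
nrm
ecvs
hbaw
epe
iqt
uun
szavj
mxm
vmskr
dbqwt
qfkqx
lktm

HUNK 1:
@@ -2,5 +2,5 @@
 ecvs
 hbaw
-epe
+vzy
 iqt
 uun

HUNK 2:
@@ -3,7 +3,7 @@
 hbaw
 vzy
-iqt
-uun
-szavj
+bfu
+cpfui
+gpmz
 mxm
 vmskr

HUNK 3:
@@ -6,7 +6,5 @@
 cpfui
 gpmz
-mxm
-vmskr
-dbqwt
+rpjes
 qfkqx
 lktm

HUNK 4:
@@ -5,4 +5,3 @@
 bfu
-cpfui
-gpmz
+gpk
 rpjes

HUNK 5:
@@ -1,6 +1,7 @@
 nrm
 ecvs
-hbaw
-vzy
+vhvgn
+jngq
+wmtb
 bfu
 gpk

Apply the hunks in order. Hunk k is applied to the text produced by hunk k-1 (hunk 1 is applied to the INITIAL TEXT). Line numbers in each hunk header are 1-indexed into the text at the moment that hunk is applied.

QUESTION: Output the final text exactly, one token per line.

Hunk 1: at line 2 remove [epe] add [vzy] -> 12 lines: nrm ecvs hbaw vzy iqt uun szavj mxm vmskr dbqwt qfkqx lktm
Hunk 2: at line 3 remove [iqt,uun,szavj] add [bfu,cpfui,gpmz] -> 12 lines: nrm ecvs hbaw vzy bfu cpfui gpmz mxm vmskr dbqwt qfkqx lktm
Hunk 3: at line 6 remove [mxm,vmskr,dbqwt] add [rpjes] -> 10 lines: nrm ecvs hbaw vzy bfu cpfui gpmz rpjes qfkqx lktm
Hunk 4: at line 5 remove [cpfui,gpmz] add [gpk] -> 9 lines: nrm ecvs hbaw vzy bfu gpk rpjes qfkqx lktm
Hunk 5: at line 1 remove [hbaw,vzy] add [vhvgn,jngq,wmtb] -> 10 lines: nrm ecvs vhvgn jngq wmtb bfu gpk rpjes qfkqx lktm

Answer: nrm
ecvs
vhvgn
jngq
wmtb
bfu
gpk
rpjes
qfkqx
lktm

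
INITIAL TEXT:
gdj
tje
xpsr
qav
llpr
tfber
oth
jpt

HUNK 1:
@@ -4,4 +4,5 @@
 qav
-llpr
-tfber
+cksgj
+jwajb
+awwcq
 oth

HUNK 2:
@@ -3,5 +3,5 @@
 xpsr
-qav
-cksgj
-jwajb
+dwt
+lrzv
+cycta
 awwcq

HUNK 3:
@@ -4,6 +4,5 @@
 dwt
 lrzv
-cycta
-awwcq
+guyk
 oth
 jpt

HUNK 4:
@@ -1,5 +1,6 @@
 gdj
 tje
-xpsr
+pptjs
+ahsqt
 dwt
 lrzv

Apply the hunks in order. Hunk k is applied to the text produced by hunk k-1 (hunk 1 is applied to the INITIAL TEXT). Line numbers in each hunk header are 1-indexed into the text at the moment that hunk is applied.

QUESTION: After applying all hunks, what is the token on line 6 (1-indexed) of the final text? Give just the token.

Hunk 1: at line 4 remove [llpr,tfber] add [cksgj,jwajb,awwcq] -> 9 lines: gdj tje xpsr qav cksgj jwajb awwcq oth jpt
Hunk 2: at line 3 remove [qav,cksgj,jwajb] add [dwt,lrzv,cycta] -> 9 lines: gdj tje xpsr dwt lrzv cycta awwcq oth jpt
Hunk 3: at line 4 remove [cycta,awwcq] add [guyk] -> 8 lines: gdj tje xpsr dwt lrzv guyk oth jpt
Hunk 4: at line 1 remove [xpsr] add [pptjs,ahsqt] -> 9 lines: gdj tje pptjs ahsqt dwt lrzv guyk oth jpt
Final line 6: lrzv

Answer: lrzv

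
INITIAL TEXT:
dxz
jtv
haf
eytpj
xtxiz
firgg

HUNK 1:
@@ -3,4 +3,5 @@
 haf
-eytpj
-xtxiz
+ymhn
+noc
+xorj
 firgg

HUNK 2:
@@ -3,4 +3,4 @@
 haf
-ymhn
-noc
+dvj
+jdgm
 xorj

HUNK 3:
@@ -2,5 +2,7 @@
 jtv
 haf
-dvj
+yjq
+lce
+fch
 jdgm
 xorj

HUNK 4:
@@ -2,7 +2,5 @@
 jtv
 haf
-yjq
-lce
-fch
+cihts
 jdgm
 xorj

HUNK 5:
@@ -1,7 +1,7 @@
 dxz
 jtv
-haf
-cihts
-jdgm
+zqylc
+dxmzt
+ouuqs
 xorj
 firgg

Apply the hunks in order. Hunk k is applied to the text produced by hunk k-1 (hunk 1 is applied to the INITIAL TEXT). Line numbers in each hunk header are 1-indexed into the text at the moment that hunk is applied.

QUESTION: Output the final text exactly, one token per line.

Hunk 1: at line 3 remove [eytpj,xtxiz] add [ymhn,noc,xorj] -> 7 lines: dxz jtv haf ymhn noc xorj firgg
Hunk 2: at line 3 remove [ymhn,noc] add [dvj,jdgm] -> 7 lines: dxz jtv haf dvj jdgm xorj firgg
Hunk 3: at line 2 remove [dvj] add [yjq,lce,fch] -> 9 lines: dxz jtv haf yjq lce fch jdgm xorj firgg
Hunk 4: at line 2 remove [yjq,lce,fch] add [cihts] -> 7 lines: dxz jtv haf cihts jdgm xorj firgg
Hunk 5: at line 1 remove [haf,cihts,jdgm] add [zqylc,dxmzt,ouuqs] -> 7 lines: dxz jtv zqylc dxmzt ouuqs xorj firgg

Answer: dxz
jtv
zqylc
dxmzt
ouuqs
xorj
firgg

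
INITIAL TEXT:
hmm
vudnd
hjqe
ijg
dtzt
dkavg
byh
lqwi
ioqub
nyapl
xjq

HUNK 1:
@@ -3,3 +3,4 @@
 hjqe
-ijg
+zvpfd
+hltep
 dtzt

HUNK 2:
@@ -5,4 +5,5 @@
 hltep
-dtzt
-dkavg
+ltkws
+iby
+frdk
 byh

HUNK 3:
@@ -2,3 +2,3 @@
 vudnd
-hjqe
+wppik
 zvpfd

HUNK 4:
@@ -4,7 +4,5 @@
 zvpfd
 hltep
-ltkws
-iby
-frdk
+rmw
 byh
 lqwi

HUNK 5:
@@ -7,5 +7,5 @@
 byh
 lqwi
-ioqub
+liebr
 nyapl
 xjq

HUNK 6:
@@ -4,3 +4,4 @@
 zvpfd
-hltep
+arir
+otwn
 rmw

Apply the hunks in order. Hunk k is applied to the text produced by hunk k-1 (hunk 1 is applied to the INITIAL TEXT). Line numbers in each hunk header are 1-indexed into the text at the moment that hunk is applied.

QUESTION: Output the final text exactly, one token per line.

Answer: hmm
vudnd
wppik
zvpfd
arir
otwn
rmw
byh
lqwi
liebr
nyapl
xjq

Derivation:
Hunk 1: at line 3 remove [ijg] add [zvpfd,hltep] -> 12 lines: hmm vudnd hjqe zvpfd hltep dtzt dkavg byh lqwi ioqub nyapl xjq
Hunk 2: at line 5 remove [dtzt,dkavg] add [ltkws,iby,frdk] -> 13 lines: hmm vudnd hjqe zvpfd hltep ltkws iby frdk byh lqwi ioqub nyapl xjq
Hunk 3: at line 2 remove [hjqe] add [wppik] -> 13 lines: hmm vudnd wppik zvpfd hltep ltkws iby frdk byh lqwi ioqub nyapl xjq
Hunk 4: at line 4 remove [ltkws,iby,frdk] add [rmw] -> 11 lines: hmm vudnd wppik zvpfd hltep rmw byh lqwi ioqub nyapl xjq
Hunk 5: at line 7 remove [ioqub] add [liebr] -> 11 lines: hmm vudnd wppik zvpfd hltep rmw byh lqwi liebr nyapl xjq
Hunk 6: at line 4 remove [hltep] add [arir,otwn] -> 12 lines: hmm vudnd wppik zvpfd arir otwn rmw byh lqwi liebr nyapl xjq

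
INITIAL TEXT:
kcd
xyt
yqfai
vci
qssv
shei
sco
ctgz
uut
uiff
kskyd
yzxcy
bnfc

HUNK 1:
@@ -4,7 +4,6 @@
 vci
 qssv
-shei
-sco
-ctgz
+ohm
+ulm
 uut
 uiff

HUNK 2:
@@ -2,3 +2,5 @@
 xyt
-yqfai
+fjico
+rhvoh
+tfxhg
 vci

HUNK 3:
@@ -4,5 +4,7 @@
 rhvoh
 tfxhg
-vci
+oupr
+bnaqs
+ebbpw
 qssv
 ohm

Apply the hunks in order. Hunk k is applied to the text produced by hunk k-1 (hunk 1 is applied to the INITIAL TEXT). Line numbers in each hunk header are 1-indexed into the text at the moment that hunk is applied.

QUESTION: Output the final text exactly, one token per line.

Hunk 1: at line 4 remove [shei,sco,ctgz] add [ohm,ulm] -> 12 lines: kcd xyt yqfai vci qssv ohm ulm uut uiff kskyd yzxcy bnfc
Hunk 2: at line 2 remove [yqfai] add [fjico,rhvoh,tfxhg] -> 14 lines: kcd xyt fjico rhvoh tfxhg vci qssv ohm ulm uut uiff kskyd yzxcy bnfc
Hunk 3: at line 4 remove [vci] add [oupr,bnaqs,ebbpw] -> 16 lines: kcd xyt fjico rhvoh tfxhg oupr bnaqs ebbpw qssv ohm ulm uut uiff kskyd yzxcy bnfc

Answer: kcd
xyt
fjico
rhvoh
tfxhg
oupr
bnaqs
ebbpw
qssv
ohm
ulm
uut
uiff
kskyd
yzxcy
bnfc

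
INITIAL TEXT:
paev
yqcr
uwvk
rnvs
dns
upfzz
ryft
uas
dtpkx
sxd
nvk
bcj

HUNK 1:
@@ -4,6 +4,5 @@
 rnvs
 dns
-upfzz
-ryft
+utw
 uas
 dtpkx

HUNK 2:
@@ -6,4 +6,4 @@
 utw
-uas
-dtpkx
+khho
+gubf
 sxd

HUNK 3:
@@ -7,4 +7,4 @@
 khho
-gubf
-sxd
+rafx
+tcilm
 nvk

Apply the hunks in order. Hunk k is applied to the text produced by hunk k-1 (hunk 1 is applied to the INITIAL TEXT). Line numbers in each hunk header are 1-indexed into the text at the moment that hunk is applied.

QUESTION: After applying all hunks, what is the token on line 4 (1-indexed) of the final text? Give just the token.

Answer: rnvs

Derivation:
Hunk 1: at line 4 remove [upfzz,ryft] add [utw] -> 11 lines: paev yqcr uwvk rnvs dns utw uas dtpkx sxd nvk bcj
Hunk 2: at line 6 remove [uas,dtpkx] add [khho,gubf] -> 11 lines: paev yqcr uwvk rnvs dns utw khho gubf sxd nvk bcj
Hunk 3: at line 7 remove [gubf,sxd] add [rafx,tcilm] -> 11 lines: paev yqcr uwvk rnvs dns utw khho rafx tcilm nvk bcj
Final line 4: rnvs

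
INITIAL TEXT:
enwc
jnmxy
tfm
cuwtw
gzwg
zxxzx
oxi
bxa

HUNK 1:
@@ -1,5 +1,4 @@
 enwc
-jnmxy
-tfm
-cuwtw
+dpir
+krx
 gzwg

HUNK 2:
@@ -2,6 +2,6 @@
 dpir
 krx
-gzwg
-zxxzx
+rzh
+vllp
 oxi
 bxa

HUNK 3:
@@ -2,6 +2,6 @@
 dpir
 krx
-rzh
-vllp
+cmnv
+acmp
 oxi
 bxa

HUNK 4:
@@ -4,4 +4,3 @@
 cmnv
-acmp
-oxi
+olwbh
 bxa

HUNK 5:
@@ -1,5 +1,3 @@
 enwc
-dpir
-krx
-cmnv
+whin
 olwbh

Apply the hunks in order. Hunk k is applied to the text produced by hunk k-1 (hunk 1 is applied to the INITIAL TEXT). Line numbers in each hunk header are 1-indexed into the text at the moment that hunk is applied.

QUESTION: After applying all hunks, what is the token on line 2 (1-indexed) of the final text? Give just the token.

Hunk 1: at line 1 remove [jnmxy,tfm,cuwtw] add [dpir,krx] -> 7 lines: enwc dpir krx gzwg zxxzx oxi bxa
Hunk 2: at line 2 remove [gzwg,zxxzx] add [rzh,vllp] -> 7 lines: enwc dpir krx rzh vllp oxi bxa
Hunk 3: at line 2 remove [rzh,vllp] add [cmnv,acmp] -> 7 lines: enwc dpir krx cmnv acmp oxi bxa
Hunk 4: at line 4 remove [acmp,oxi] add [olwbh] -> 6 lines: enwc dpir krx cmnv olwbh bxa
Hunk 5: at line 1 remove [dpir,krx,cmnv] add [whin] -> 4 lines: enwc whin olwbh bxa
Final line 2: whin

Answer: whin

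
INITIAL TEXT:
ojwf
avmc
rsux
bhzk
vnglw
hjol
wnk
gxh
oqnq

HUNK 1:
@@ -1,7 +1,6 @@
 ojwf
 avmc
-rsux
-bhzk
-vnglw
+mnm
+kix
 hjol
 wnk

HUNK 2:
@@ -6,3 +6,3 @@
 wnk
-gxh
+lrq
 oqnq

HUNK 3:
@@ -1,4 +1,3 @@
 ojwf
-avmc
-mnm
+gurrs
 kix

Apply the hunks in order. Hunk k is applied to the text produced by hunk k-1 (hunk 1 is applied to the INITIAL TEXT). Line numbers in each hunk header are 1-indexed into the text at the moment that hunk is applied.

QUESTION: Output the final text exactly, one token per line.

Answer: ojwf
gurrs
kix
hjol
wnk
lrq
oqnq

Derivation:
Hunk 1: at line 1 remove [rsux,bhzk,vnglw] add [mnm,kix] -> 8 lines: ojwf avmc mnm kix hjol wnk gxh oqnq
Hunk 2: at line 6 remove [gxh] add [lrq] -> 8 lines: ojwf avmc mnm kix hjol wnk lrq oqnq
Hunk 3: at line 1 remove [avmc,mnm] add [gurrs] -> 7 lines: ojwf gurrs kix hjol wnk lrq oqnq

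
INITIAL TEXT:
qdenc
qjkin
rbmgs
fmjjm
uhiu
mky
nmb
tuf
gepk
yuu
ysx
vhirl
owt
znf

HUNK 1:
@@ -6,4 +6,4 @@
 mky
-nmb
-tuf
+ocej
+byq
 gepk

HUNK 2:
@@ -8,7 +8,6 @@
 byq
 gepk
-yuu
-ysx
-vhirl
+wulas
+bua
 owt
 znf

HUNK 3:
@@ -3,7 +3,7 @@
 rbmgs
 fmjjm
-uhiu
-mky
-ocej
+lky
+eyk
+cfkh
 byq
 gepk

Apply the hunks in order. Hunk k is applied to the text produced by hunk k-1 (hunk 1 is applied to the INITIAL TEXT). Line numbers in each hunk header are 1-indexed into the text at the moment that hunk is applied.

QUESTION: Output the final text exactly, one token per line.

Answer: qdenc
qjkin
rbmgs
fmjjm
lky
eyk
cfkh
byq
gepk
wulas
bua
owt
znf

Derivation:
Hunk 1: at line 6 remove [nmb,tuf] add [ocej,byq] -> 14 lines: qdenc qjkin rbmgs fmjjm uhiu mky ocej byq gepk yuu ysx vhirl owt znf
Hunk 2: at line 8 remove [yuu,ysx,vhirl] add [wulas,bua] -> 13 lines: qdenc qjkin rbmgs fmjjm uhiu mky ocej byq gepk wulas bua owt znf
Hunk 3: at line 3 remove [uhiu,mky,ocej] add [lky,eyk,cfkh] -> 13 lines: qdenc qjkin rbmgs fmjjm lky eyk cfkh byq gepk wulas bua owt znf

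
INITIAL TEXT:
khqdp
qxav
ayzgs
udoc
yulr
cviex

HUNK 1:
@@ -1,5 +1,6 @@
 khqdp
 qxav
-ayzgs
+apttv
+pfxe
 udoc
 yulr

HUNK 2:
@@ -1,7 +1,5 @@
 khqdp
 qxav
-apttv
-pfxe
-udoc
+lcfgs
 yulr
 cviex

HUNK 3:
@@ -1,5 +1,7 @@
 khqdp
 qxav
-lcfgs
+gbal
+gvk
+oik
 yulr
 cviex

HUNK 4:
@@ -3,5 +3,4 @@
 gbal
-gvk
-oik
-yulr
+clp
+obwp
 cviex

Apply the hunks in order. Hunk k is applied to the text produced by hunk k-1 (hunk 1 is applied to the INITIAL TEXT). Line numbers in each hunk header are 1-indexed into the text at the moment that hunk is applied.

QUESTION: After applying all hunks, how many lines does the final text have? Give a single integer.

Answer: 6

Derivation:
Hunk 1: at line 1 remove [ayzgs] add [apttv,pfxe] -> 7 lines: khqdp qxav apttv pfxe udoc yulr cviex
Hunk 2: at line 1 remove [apttv,pfxe,udoc] add [lcfgs] -> 5 lines: khqdp qxav lcfgs yulr cviex
Hunk 3: at line 1 remove [lcfgs] add [gbal,gvk,oik] -> 7 lines: khqdp qxav gbal gvk oik yulr cviex
Hunk 4: at line 3 remove [gvk,oik,yulr] add [clp,obwp] -> 6 lines: khqdp qxav gbal clp obwp cviex
Final line count: 6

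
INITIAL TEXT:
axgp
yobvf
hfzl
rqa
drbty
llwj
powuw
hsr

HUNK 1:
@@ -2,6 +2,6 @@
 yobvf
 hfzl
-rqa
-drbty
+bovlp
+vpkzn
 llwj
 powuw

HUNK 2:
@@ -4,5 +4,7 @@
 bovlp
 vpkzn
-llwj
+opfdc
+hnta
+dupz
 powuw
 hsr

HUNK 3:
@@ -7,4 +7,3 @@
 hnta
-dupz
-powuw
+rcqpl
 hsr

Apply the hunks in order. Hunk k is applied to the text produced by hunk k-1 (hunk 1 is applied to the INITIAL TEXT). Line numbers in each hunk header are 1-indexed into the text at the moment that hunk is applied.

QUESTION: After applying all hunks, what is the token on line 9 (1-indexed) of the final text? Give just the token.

Answer: hsr

Derivation:
Hunk 1: at line 2 remove [rqa,drbty] add [bovlp,vpkzn] -> 8 lines: axgp yobvf hfzl bovlp vpkzn llwj powuw hsr
Hunk 2: at line 4 remove [llwj] add [opfdc,hnta,dupz] -> 10 lines: axgp yobvf hfzl bovlp vpkzn opfdc hnta dupz powuw hsr
Hunk 3: at line 7 remove [dupz,powuw] add [rcqpl] -> 9 lines: axgp yobvf hfzl bovlp vpkzn opfdc hnta rcqpl hsr
Final line 9: hsr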